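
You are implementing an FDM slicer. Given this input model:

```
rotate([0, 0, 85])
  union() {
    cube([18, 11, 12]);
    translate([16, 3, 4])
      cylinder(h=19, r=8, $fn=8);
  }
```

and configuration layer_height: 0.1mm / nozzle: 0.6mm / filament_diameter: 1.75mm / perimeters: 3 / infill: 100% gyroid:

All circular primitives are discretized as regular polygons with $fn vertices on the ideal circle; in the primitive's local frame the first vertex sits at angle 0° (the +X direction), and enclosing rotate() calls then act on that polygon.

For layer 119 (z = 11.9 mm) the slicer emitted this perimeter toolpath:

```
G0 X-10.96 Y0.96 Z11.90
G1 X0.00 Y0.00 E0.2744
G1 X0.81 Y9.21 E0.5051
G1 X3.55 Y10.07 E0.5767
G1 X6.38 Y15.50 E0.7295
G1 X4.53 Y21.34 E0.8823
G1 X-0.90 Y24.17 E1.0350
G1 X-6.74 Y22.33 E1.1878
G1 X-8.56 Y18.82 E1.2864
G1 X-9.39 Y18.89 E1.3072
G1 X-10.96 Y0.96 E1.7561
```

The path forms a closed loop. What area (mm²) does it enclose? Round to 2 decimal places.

290.51 mm²

Apply the shoelace formula to the sequence of (X, Y) vertices; enclosed area = 290.51 mm².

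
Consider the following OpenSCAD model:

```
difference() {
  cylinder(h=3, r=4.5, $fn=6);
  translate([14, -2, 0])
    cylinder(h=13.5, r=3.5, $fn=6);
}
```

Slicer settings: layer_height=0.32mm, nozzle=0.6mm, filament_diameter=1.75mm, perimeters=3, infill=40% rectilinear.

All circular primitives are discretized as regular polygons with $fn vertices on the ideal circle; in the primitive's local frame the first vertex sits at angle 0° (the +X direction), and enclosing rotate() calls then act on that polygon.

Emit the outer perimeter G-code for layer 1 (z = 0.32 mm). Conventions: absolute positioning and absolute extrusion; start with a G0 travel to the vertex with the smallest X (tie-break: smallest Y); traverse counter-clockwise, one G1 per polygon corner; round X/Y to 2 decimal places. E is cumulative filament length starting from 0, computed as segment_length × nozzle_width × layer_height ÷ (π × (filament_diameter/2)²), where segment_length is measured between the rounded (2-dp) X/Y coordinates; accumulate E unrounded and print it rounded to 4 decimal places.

At z = 0.32 mm: the r=4.5 cylinder contributes a regular 6-gon of circumradius 4.5; the r=3.5 cylinder at (14, -2) gives a regular 6-gon of circumradius 3.5 (constant along its height); After the difference (first − rest): starting from the r=4.5 cylinder, the r=3.5 cylinder at (14, -2) misses the remaining region (no effect) — 1 connected region. The outline is a single polygon with 6 vertices. Extrusion per mm of travel: 0.6 × 0.32 / (π × 0.875²) = 0.079824. Accumulating E over each segment gives final E = 2.1561.

G0 X-4.50 Y0.00 Z0.32
G1 X-2.25 Y-3.90 E0.3594
G1 X2.25 Y-3.90 E0.7186
G1 X4.50 Y0.00 E1.0780
G1 X2.25 Y3.90 E1.4374
G1 X-2.25 Y3.90 E1.7966
G1 X-4.50 Y0.00 E2.1561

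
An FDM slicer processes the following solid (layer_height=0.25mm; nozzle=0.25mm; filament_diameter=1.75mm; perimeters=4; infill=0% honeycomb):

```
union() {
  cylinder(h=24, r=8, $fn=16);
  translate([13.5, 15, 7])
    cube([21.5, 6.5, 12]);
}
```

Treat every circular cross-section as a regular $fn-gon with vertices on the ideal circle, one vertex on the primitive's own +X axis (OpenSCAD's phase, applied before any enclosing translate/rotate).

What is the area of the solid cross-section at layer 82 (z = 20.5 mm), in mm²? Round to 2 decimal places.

At z = 20.5 mm: the r=8 cylinder gives a regular 16-gon of circumradius 8 (constant along its height) (area = (16/2)·8.000²·sin(360°/16) = 195.93 mm²); the cube at (13.5, 15) is absent (z outside [7, 19]); Taking the union: only the r=8 cylinder is present, so the union is just that shape — area = 195.93 mm². Overall, the cross-section is a single solid region. Net area = 195.93 mm².

195.93 mm²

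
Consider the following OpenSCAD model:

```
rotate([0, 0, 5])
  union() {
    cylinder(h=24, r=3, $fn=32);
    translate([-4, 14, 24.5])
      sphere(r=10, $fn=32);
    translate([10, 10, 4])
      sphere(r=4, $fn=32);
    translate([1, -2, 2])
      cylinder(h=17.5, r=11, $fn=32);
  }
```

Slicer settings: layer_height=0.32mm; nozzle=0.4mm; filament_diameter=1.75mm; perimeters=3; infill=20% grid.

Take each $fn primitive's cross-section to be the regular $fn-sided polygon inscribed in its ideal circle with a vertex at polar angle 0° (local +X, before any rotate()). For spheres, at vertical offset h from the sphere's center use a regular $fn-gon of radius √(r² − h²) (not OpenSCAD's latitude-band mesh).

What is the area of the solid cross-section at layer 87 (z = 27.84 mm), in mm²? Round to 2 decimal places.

At z = 27.84 mm: the cylinder is absent (z outside [0, 24]); the sphere at (-4, 14): section is a regular 32-gon, circumradius = √(r²−h²) = √(10²−3.34²) = 9.426 (area = (32/2)·9.426²·sin(360°/32) = 277.32 mm²); the sphere at (10, 10) is not intersected at this z (|z−center|=23.840 > r=4); the cylinder at (1, -2) is absent (z outside [2, 19.5]); Combining (union): only the r=10 sphere at (-4, 14) is present, so the union is just that shape — area = 277.32 mm²; (whole slice rotated 5° about Z — lengths, areas and connectivity unchanged). Overall, the cross-section is a single solid region. Net area = 277.32 mm².

277.32 mm²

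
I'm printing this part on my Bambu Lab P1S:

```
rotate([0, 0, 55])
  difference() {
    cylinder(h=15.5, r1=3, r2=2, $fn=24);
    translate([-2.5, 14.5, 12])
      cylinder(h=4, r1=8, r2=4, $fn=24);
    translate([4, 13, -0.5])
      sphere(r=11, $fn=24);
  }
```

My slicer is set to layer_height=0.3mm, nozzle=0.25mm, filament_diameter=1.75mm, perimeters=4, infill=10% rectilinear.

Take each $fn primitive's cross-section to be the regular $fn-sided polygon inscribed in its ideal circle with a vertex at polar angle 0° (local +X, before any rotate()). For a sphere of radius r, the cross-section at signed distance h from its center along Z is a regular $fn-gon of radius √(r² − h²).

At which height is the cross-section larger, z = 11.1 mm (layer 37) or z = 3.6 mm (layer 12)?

Layer 37 (z = 11.1): the cone contributes a regular 24-gon of circumradius 2.284 (interpolated between r1=3 and r2=2 at t=0.716) (area = (24/2)·2.284²·sin(360°/24) = 16.20 mm²); the cone at (-2.5, 14.5) does not reach this height (z outside [12, 16]); the sphere at (4, 13) is not intersected at this z (|z−center|=11.600 > r=11); After the difference (first − rest): none of the subtracted shapes is present at this height, so the cone is unchanged — area = 16.20 mm²; (whole slice rotated 55° about Z — lengths, areas and connectivity unchanged). So its area = 16.20 mm². Layer 12 (z = 3.6): the cone (r1=3→r2=2) has section circumradius 2.768 here — a regular 24-gon (area = (24/2)·2.768²·sin(360°/24) = 23.79 mm²); the cone at (-2.5, 14.5) is absent (z outside [12, 16]); the r=11 sphere at (4, 13) contributes a regular 24-gon of circumradius √(11²−4.1²) = 10.207 (area = (24/2)·10.207²·sin(360°/24) = 323.60 mm²); Taking the first minus the rest: starting from the cone (23.79 mm²), the r=11 sphere at (4, 13) misses the remaining region (no effect) — area = 23.79 mm²; (whole slice rotated 55° about Z — lengths, areas and connectivity unchanged). So its area = 23.79 mm². Layer 12 is larger (23.79 vs 16.20 mm²).

layer 12 (z = 3.6 mm)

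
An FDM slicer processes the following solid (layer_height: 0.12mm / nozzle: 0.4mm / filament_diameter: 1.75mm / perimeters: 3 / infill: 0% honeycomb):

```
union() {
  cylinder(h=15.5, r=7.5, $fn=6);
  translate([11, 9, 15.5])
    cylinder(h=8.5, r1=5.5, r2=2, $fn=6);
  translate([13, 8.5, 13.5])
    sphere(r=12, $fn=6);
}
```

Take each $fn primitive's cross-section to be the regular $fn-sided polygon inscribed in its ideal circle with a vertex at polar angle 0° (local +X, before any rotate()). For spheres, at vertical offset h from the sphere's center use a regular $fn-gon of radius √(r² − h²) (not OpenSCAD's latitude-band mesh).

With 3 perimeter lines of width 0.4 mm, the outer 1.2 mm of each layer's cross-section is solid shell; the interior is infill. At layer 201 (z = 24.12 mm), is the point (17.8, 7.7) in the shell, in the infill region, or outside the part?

shell

At z = 24.12 mm: the cylinder does not reach this height (z outside [0, 15.5]); the cone at (11, 9) is not intersected at this z (z outside [15.5, 24]); the r=12 sphere at (13, 8.5) slices to a regular 6-gon of circumradius 5.587 (√(r²−h²) with h=10.62 from center); Merging all regions: only the r=12 sphere at (13, 8.5) is present, so the union is just that shape — 1 connected region. Overall, the cross-section is a single solid region. The nearest boundary edge runs (15.79, 3.66)→(18.59, 8.50); distance from the point to it = 0.28 mm. The point is inside the cross-section, 0.28 mm from the nearest boundary — within the 1.2 mm shell band (3 × 0.4).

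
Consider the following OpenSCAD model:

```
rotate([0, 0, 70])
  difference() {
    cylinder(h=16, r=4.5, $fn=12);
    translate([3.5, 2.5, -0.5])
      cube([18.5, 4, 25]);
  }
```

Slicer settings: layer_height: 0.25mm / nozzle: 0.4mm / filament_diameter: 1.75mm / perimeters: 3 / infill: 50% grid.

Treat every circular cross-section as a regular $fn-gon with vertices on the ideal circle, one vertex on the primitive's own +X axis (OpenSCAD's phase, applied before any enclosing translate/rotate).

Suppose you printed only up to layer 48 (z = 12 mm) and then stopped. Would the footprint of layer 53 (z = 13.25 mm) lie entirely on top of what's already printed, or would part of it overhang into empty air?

entirely on top

Compare the two slices. At z = 12: the r=4.5 cylinder gives a regular 12-gon of circumradius 4.5 (constant along its height) (area = (12/2)·4.500²·sin(360°/12) = 60.75 mm²); the 18.5×4 cube at (3.5, 2.5) contributes its full rectangle (area 74.00 mm²); Taking the first minus the rest: starting from the r=4.5 cylinder (60.75 mm²), the 18.5×4 cube at (3.5, 2.5) partially overlaps it — only the 0.01 mm² overlap (of its 74.00 mm²) is removed, clipping the outline — area = 60.74 mm²; (rotated 70° about Z; rotation is an isometry so areas/perimeters/island counts are preserved). At z = 13.25: the r=4.5 cylinder gives a regular 12-gon of circumradius 4.5 (constant along its height) (area = (12/2)·4.500²·sin(360°/12) = 60.75 mm²); the cube at (3.5, 2.5) (footprint 18.5×4) is included at this height (area 74.00 mm²); Taking the first minus the rest: starting from the r=4.5 cylinder (60.75 mm²), the 18.5×4 cube at (3.5, 2.5) partially overlaps it — only the 0.01 mm² overlap (of its 74.00 mm²) is removed, clipping the outline — area = 60.74 mm²; (whole slice rotated 70° about Z — lengths, areas and connectivity unchanged). Checking containment: the cross-section at z = 13.25 is a subset of the cross-section at z = 12.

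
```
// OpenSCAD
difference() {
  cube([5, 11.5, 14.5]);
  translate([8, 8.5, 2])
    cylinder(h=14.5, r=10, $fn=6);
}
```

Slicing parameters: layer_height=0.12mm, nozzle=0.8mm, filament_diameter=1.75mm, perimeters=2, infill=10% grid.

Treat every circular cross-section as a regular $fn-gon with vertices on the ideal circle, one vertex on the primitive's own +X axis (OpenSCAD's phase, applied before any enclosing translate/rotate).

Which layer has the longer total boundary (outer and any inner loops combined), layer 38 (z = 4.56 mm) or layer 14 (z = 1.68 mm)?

Layer 38 (z = 4.56): the 5×11.5 cube contributes its full rectangle (perimeter 33.00 mm); the r=10 cylinder at (8, 8.5) gives a regular 6-gon of circumradius 10 (constant along its height) (perimeter = 2·6·10.000·sin(180°/6) = 60.00 mm); Taking the first minus the rest: starting from the 5×11.5 cube, the r=10 cylinder at (8, 8.5) partially overlaps it — only the 50.18 mm² overlap (of its 259.81 mm²) is removed, clipping the outline — boundary = 13.76 mm. So its perimeter = 13.76 mm. Layer 14 (z = 1.68): the cube (footprint 5×11.5) is included at this height (perimeter 33.00 mm); the cylinder at (8, 8.5) is not intersected at this z (z outside [2, 16.5]); After the difference (first − rest): none of the subtracted shapes is present at this height, so the 5×11.5 cube is unchanged — boundary = 33.00 mm. So its perimeter = 33.00 mm. Layer 14 is larger (33.00 vs 13.76 mm).

layer 14 (z = 1.68 mm)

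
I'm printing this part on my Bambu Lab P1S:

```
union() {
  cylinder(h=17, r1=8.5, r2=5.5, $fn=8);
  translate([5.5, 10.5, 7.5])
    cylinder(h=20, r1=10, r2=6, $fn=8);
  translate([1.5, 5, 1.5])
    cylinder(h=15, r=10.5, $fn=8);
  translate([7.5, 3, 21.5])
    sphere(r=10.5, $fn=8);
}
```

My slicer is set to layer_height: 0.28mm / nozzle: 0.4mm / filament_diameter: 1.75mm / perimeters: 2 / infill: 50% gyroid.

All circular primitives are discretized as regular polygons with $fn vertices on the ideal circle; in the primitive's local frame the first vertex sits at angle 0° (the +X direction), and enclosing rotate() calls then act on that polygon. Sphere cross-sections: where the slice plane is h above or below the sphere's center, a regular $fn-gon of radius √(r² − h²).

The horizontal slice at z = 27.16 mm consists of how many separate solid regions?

1

At z = 27.16 mm: the cone is absent (z outside [0, 17]); the cone at (5.5, 10.5) (r1=10→r2=6) has section circumradius 6.068 here — a regular 8-gon; the cylinder at (1.5, 5) does not reach this height (z outside [1.5, 16.5]); the r=10.5 sphere at (7.5, 3) slices to a regular 8-gon of circumradius 8.844 (√(r²−h²) with h=5.66 from center); Taking the union: the regions partially overlap (shared area 51.48 mm²), so overlapping operands fuse into one piece — 1 connected region. The result has 1 disconnected region.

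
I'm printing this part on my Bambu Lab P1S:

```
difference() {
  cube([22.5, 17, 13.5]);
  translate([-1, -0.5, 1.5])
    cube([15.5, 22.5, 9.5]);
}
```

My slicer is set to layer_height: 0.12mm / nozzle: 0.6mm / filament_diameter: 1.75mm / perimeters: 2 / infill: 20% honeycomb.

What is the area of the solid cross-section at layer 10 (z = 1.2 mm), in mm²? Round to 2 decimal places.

At z = 1.2 mm: the cube is present — its section is the full 22.5×17 rectangle (area 382.50 mm²); the cube at (-1, -0.5) is absent (z outside [1.5, 11]); After the difference (first − rest): none of the subtracted shapes is present at this height, so the 22.5×17 cube is unchanged — area = 382.50 mm². Overall, the cross-section is a single solid region. Net area = 382.50 mm².

382.50 mm²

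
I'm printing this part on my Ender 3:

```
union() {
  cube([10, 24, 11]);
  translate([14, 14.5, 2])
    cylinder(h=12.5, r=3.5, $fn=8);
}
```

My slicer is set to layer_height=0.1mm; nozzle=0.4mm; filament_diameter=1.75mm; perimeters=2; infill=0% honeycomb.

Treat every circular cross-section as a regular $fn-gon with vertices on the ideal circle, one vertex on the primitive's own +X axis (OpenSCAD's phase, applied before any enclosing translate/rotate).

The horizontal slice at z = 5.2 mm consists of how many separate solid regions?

2

At z = 5.2 mm: the cube (footprint 10×24) is included at this height; the cylinder at (14, 14.5): section is a regular 8-gon, circumradius r=3.5; Taking the union: the 2 present regions are separate (no shared area or edge), so areas and boundary lengths simply add and each stays a separate island — 2 connected regions. The result has 2 disconnected regions.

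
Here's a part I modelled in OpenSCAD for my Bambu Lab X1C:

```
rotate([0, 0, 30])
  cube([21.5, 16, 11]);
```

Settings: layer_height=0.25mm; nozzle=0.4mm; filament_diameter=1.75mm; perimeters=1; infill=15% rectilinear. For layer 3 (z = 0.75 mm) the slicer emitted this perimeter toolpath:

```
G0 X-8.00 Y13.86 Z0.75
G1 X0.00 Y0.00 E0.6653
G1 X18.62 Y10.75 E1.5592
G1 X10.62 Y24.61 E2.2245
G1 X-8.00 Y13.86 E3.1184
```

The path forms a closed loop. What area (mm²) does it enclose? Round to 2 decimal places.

344.07 mm²

Apply the shoelace formula to the sequence of (X, Y) vertices; enclosed area = 344.07 mm².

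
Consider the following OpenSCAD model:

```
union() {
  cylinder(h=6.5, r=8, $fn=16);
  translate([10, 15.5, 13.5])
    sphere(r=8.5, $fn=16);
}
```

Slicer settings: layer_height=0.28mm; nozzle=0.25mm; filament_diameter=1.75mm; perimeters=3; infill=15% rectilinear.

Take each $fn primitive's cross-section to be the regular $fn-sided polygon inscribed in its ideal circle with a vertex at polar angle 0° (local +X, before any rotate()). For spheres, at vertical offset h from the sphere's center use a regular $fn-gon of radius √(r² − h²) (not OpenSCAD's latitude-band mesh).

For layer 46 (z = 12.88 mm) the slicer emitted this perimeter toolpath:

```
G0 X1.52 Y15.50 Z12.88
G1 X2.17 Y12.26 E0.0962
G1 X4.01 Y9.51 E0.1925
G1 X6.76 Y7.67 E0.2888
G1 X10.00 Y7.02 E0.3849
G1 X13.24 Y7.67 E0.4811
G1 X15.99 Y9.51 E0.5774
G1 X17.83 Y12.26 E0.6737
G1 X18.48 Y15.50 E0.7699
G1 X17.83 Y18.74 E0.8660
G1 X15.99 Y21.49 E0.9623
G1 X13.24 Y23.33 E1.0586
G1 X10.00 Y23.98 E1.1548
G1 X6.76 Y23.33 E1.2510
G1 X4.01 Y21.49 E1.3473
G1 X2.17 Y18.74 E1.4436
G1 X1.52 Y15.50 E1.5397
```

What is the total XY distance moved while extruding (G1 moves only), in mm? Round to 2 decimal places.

52.91 mm

Sum the Euclidean lengths of each G1 segment: total = 52.91 mm.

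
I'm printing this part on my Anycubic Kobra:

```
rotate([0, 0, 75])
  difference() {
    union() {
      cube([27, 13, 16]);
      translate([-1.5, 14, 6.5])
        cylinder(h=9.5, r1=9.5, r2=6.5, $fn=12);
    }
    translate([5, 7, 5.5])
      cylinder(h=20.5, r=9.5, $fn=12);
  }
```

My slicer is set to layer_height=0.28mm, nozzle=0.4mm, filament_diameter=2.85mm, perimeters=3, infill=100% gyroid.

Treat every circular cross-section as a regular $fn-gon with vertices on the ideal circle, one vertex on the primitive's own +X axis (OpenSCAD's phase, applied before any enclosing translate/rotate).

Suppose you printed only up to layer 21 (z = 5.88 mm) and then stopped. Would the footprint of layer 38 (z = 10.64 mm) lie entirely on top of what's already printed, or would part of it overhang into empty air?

part overhangs

Compare the two slices. At z = 5.88: the 27×13 cube contributes its full rectangle (area 351.00 mm²); the cone at (-1.5, 14) is not intersected at this z (z outside [6.5, 16]); Combining (union): only the 27×13 cube is present, so the union is just that shape — area = 351.00 mm²; the r=9.5 cylinder at (5, 7) gives a regular 12-gon of circumradius 9.5 (constant along its height) (area = (12/2)·9.500²·sin(360°/12) = 270.75 mm²); Subtracting the remaining from the first: starting from that combined region (351.00 mm²), the r=9.5 cylinder at (5, 7) partially overlaps it — only the 174.69 mm² overlap (of its 270.75 mm²) is removed, clipping the outline — area = 176.31 mm²; (rotated 75° about Z; rotation is an isometry so areas/perimeters/island counts are preserved). At z = 10.64: the cube is present — its section is the full 27×13 rectangle (area 351.00 mm²); the cone at (-1.5, 14) (r1=9.5→r2=6.5) has section circumradius 8.193 here — a regular 12-gon (area = (12/2)·8.193²·sin(360°/12) = 201.36 mm²); Merging all regions: the regions partially overlap — summed areas 552.36 mm² minus the doubly-counted overlap 31.79 mm² gives 520.56 mm² — area = 520.56 mm²; the r=9.5 cylinder at (5, 7) contributes a regular 12-gon of circumradius 9.5 (area = (12/2)·9.500²·sin(360°/12) = 270.75 mm²); Taking the first minus the rest: starting from the result so far (520.56 mm²), the r=9.5 cylinder at (5, 7) partially overlaps it — only the 221.01 mm² overlap (of its 270.75 mm²) is removed, clipping the outline — area = 299.55 mm²; (whole slice rotated 75° about Z — lengths, areas and connectivity unchanged). Checking containment: at z = 10.64 the cross-section extends beyond the z = 5.88 cross-section by about 123.24 mm².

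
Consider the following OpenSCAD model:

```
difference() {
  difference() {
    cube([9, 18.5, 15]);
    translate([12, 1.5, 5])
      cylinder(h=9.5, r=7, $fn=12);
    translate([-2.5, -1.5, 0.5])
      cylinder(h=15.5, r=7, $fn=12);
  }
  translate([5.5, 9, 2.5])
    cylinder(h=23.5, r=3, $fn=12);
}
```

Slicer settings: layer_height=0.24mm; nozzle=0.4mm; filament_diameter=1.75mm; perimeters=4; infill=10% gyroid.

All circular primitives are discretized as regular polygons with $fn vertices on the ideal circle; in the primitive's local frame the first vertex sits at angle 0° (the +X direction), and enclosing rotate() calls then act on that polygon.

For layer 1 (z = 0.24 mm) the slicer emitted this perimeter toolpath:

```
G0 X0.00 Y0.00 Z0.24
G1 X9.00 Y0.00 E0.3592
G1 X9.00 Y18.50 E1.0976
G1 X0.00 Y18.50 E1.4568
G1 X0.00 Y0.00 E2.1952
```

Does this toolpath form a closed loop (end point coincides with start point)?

Start point (G0): (0.00, 0.00). End point (last G1): the path returns to the start — closed.

yes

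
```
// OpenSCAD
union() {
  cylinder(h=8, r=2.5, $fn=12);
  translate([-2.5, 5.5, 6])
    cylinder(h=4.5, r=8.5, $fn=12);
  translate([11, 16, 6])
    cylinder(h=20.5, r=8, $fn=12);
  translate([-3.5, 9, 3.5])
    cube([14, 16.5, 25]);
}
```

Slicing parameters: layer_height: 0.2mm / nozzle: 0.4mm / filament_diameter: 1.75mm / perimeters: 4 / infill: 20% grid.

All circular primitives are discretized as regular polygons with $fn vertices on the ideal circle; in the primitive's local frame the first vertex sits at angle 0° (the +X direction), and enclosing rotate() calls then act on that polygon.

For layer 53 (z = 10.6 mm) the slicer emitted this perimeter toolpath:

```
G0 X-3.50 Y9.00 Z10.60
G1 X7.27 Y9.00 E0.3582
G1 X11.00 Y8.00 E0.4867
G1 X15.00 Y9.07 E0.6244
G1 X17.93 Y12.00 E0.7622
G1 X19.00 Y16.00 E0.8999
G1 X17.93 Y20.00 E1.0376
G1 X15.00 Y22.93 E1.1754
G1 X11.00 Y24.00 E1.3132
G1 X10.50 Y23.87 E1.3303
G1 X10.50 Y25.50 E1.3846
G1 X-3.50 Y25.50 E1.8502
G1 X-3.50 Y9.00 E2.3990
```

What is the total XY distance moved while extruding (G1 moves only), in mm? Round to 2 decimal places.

Sum the Euclidean lengths of each G1 segment: total = 72.13 mm.

72.13 mm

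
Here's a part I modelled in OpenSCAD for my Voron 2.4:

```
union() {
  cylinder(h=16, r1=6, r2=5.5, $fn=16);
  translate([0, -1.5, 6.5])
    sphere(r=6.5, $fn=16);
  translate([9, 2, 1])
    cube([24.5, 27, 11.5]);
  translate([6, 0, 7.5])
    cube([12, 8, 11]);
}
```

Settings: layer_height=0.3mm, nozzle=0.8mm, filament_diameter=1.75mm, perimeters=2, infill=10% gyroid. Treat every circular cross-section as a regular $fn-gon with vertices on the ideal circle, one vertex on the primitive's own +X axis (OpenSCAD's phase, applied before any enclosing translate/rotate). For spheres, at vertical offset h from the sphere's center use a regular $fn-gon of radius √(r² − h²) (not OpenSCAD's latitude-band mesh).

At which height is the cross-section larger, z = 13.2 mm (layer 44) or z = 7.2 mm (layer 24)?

layer 24 (z = 7.2 mm)

Layer 44 (z = 13.2): the cone contributes a regular 16-gon of circumradius 5.588 (interpolated between r1=6 and r2=5.5 at t=0.825) (area = (16/2)·5.588²·sin(360°/16) = 95.58 mm²); the sphere at (0, -1.5) is absent (|z−center|=6.700 > r=6.5); the cube at (9, 2) is not intersected at this z (z outside [1, 12.5]); the cube at (6, 0) (footprint 12×8) is included at this height (area 96.00 mm²); Merging all regions: the 2 present regions are separate (no shared area or edge), so areas and boundary lengths simply add and each stays a separate island — area = 191.58 mm². So its area = 191.58 mm². Layer 24 (z = 7.2): the cone: at t=0.450 of its height the radius interpolates to r₁+(r₂−r₁)t = 5.775, giving a regular 16-gon of that circumradius (area = (16/2)·5.775²·sin(360°/16) = 102.10 mm²); the r=6.5 sphere at (0, -1.5) contributes a regular 16-gon of circumradius √(6.5²−0.7²) = 6.462 (area = (16/2)·6.462²·sin(360°/16) = 127.85 mm²); the 24.5×27 cube at (9, 2) contributes its full rectangle (area 661.50 mm²); the cube at (6, 0) is absent (z outside [7.5, 18.5]); Merging all regions: the regions partially overlap — summed areas 891.45 mm² minus the doubly-counted overlap 94.96 mm² gives 796.49 mm² — area = 796.49 mm². So its area = 796.49 mm². Layer 24 is larger (796.49 vs 191.58 mm²).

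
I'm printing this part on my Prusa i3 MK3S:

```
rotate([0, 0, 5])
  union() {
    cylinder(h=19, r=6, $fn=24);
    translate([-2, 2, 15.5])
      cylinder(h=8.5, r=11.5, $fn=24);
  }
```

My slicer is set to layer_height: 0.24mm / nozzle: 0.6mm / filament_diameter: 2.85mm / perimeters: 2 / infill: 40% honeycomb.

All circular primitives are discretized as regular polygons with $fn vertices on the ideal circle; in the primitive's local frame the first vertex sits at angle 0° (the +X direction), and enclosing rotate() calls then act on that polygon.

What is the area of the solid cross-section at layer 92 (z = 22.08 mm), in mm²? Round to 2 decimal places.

At z = 22.08 mm: the cylinder is absent (z outside [0, 19]); the r=11.5 cylinder at (-2, 2) gives a regular 24-gon of circumradius 11.5 (constant along its height) (area = (24/2)·11.500²·sin(360°/24) = 410.75 mm²); Taking the union: only the r=11.5 cylinder at (-2, 2) is present, so the union is just that shape — area = 410.75 mm²; (rotated 5° about Z; rotation is an isometry so areas/perimeters/island counts are preserved). Overall, the cross-section is a single solid region. Net area = 410.75 mm².

410.75 mm²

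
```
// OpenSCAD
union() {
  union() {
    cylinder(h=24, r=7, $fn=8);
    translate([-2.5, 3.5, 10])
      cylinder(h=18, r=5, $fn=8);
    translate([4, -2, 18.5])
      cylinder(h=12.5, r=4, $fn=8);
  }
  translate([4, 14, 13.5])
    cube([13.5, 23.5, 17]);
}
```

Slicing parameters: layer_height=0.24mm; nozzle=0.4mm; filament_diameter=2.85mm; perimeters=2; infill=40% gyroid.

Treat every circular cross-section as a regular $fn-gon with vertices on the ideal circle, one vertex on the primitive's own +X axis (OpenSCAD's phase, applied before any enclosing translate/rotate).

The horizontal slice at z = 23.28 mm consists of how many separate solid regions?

At z = 23.28 mm: the r=7 cylinder contributes a regular 8-gon of circumradius 7; the r=5 cylinder at (-2.5, 3.5) contributes a regular 8-gon of circumradius 5; the r=4 cylinder at (4, -2) gives a regular 8-gon of circumradius 4 (constant along its height); Merging all regions: the regions partially overlap (shared area 88.00 mm²), so overlapping operands fuse into one piece — 1 connected region; the cube at (4, 14) is present — its section is the full 13.5×23.5 rectangle; Merging all regions: the 2 present regions are separate (no shared area or edge), so areas and boundary lengths simply add and each stays a separate island — 2 connected regions. The result has 2 disconnected regions.

2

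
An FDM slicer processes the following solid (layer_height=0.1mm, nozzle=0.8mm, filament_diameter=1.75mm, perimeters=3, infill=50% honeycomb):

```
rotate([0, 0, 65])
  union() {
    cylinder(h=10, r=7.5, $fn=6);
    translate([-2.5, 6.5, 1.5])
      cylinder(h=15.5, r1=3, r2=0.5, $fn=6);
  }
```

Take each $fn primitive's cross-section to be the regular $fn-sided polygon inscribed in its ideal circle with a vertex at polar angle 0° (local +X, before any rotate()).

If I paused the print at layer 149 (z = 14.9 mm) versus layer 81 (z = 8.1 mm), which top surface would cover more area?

layer 81 (z = 8.1 mm)

Layer 149 (z = 14.9): the cylinder is not intersected at this z (z outside [0, 10]); the cone at (-2.5, 6.5): at t=0.865 of its height the radius interpolates to r₁+(r₂−r₁)t = 0.839, giving a regular 6-gon of that circumradius (area = (6/2)·0.839²·sin(360°/6) = 1.83 mm²); Taking the union: only the cone at (-2.5, 6.5) is present, so the union is just that shape — area = 1.83 mm²; (rotated 65° about Z; rotation is an isometry so areas/perimeters/island counts are preserved). So its area = 1.83 mm². Layer 81 (z = 8.1): the r=7.5 cylinder contributes a regular 6-gon of circumradius 7.5 (area = (6/2)·7.500²·sin(360°/6) = 146.14 mm²); the cone at (-2.5, 6.5): at t=0.426 of its height the radius interpolates to r₁+(r₂−r₁)t = 1.935, giving a regular 6-gon of that circumradius (area = (6/2)·1.935²·sin(360°/6) = 9.73 mm²); Combining (union): the regions partially overlap — summed areas 155.87 mm² minus the doubly-counted overlap 4.65 mm² gives 151.23 mm² — area = 151.23 mm²; (rotated 65° about Z; rotation is an isometry so areas/perimeters/island counts are preserved). So its area = 151.23 mm². Layer 81 is larger (151.23 vs 1.83 mm²).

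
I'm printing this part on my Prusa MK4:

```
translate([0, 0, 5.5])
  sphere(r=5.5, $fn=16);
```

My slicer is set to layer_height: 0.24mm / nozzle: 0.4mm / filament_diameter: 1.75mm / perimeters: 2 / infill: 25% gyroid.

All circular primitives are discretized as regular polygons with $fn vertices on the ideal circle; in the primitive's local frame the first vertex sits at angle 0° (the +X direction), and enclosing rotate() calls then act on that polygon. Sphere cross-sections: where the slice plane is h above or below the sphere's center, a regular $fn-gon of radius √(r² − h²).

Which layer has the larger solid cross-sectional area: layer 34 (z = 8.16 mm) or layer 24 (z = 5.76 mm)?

Layer 34 (z = 8.16): the r=5.5 sphere contributes a regular 16-gon of circumradius √(5.5²−2.66²) = 4.814 (area = (16/2)·4.814²·sin(360°/16) = 70.95 mm²). So its area = 70.95 mm². Layer 24 (z = 5.76): the sphere: section is a regular 16-gon, circumradius = √(r²−h²) = √(5.5²−0.26²) = 5.494 (area = (16/2)·5.494²·sin(360°/16) = 92.40 mm²). So its area = 92.40 mm². Layer 24 is larger (92.40 vs 70.95 mm²).

layer 24 (z = 5.76 mm)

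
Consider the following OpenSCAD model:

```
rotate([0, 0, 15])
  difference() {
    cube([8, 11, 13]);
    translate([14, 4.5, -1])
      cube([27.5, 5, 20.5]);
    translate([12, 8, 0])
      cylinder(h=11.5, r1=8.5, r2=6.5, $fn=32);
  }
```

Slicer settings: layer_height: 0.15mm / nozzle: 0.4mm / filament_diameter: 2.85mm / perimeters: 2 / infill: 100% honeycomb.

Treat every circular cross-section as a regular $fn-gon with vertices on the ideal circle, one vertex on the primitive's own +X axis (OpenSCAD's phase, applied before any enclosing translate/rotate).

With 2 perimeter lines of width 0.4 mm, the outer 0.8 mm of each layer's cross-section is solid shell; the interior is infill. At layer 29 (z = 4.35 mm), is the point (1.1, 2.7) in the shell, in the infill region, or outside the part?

infill

At z = 4.35 mm: the cube (footprint 8×11) is included at this height; the cube at (14, 4.5) (footprint 27.5×5) is included at this height; the cone at (12, 8) (r1=8.5→r2=6.5) has section circumradius 7.743 here — a regular 32-gon; After the difference (first − rest): starting from the 8×11 cube, the 27.5×5 cube at (14, 4.5) misses the remaining region (no effect); the cone at (12, 8) partially overlaps it — only the 27.92 mm² overlap (of its 187.17 mm²) is removed, clipping the outline — 1 connected region; (rotated 15° about Z; rotation is an isometry so areas/perimeters/island counts are preserved). Overall, the cross-section is a single solid region. Undo the 15° rotation: the query point maps to (1.761, 2.323) in the un-rotated model frame. The nearest boundary edge runs (0.00, 0.00)→(0.00, 11.00); distance from the point to it = 1.76 mm. The point is inside the cross-section and 1.76 mm from the nearest boundary — more than the 0.8 mm shell width (2 × 0.4), so it's in the infill interior.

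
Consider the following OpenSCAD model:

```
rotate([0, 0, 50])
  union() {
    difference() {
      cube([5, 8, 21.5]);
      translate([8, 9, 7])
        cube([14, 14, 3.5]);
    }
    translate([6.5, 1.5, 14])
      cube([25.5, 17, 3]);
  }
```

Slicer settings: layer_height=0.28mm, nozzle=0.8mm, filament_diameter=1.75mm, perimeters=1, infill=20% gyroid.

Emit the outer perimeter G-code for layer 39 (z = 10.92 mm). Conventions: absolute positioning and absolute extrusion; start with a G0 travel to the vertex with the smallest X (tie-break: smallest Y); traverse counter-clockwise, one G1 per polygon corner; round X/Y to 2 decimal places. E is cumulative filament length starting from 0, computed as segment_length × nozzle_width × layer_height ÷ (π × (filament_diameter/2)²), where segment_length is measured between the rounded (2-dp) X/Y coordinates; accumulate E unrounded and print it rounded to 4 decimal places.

G0 X-6.13 Y5.14 Z10.92
G1 X0.00 Y0.00 E0.7450
G1 X3.21 Y3.83 E1.2104
G1 X-2.91 Y8.97 E1.9547
G1 X-6.13 Y5.14 E2.4207

At z = 10.92 mm: the cube is present — its section is the full 5×8 rectangle; the cube at (8, 9) is absent (z outside [7, 10.5]); Taking the first minus the rest: none of the subtracted shapes is present at this height, so the 5×8 cube is unchanged — 1 connected region; the cube at (6.5, 1.5) is not intersected at this z (z outside [14, 17]); Merging all regions: only the result so far is present, so the union is just that shape — 1 connected region; (whole slice rotated 50° about Z — lengths, areas and connectivity unchanged). The outline is a single polygon with 4 vertices. Extrusion per mm of travel: 0.8 × 0.28 / (π × 0.875²) = 0.093128. Accumulating E over each segment gives final E = 2.4207.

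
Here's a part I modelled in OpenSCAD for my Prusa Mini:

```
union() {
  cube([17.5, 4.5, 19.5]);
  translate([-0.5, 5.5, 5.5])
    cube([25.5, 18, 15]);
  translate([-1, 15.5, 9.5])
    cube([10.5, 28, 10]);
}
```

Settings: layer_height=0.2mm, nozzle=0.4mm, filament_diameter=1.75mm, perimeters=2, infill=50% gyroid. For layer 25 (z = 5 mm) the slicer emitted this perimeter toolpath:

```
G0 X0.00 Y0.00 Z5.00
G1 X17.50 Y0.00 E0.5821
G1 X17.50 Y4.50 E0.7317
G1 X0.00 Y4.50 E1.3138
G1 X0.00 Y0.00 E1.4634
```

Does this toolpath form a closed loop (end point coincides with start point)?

yes

Start point (G0): (0.00, 0.00). End point (last G1): the path returns to the start — closed.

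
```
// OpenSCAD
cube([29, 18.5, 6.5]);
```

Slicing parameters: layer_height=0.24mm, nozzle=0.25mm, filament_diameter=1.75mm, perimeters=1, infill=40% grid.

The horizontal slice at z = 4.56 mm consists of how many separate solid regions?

At z = 4.56 mm: the cube is present — its section is the full 29×18.5 rectangle. The result has 1 disconnected region.

1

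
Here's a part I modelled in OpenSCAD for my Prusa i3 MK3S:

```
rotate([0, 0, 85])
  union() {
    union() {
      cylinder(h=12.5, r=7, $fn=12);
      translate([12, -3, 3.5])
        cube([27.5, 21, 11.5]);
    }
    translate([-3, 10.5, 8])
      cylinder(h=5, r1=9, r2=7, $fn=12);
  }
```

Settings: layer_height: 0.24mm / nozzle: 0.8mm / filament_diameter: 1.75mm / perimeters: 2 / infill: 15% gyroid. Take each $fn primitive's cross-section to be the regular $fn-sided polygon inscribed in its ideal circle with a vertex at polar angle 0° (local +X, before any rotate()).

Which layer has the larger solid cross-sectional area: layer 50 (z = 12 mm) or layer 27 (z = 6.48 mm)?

layer 50 (z = 12 mm)

Layer 50 (z = 12): the r=7 cylinder gives a regular 12-gon of circumradius 7 (constant along its height) (area = (12/2)·7.000²·sin(360°/12) = 147.00 mm²); the cube at (12, -3) (footprint 27.5×21) is included at this height (area 577.50 mm²); Combining (union): the 2 present regions are separate (no shared area or edge), so areas and boundary lengths simply add and each stays a separate island — area = 724.50 mm²; the cone at (-3, 10.5) contributes a regular 12-gon of circumradius 7.400 (interpolated between r1=9 and r2=7 at t=0.800) (area = (12/2)·7.400²·sin(360°/12) = 164.28 mm²); Taking the union: the regions partially overlap — summed areas 888.78 mm² minus the doubly-counted overlap 18.88 mm² gives 869.90 mm² — area = 869.90 mm²; (rotated 85° about Z; rotation is an isometry so areas/perimeters/island counts are preserved). So its area = 869.90 mm². Layer 27 (z = 6.48): the r=7 cylinder contributes a regular 12-gon of circumradius 7 (area = (12/2)·7.000²·sin(360°/12) = 147.00 mm²); the 27.5×21 cube at (12, -3) contributes its full rectangle (area 577.50 mm²); Merging all regions: the 2 present regions are separate (no shared area or edge), so areas and boundary lengths simply add and each stays a separate island — area = 724.50 mm²; the cone at (-3, 10.5) is absent (z outside [8, 13]); Taking the union: only that combined region is present, so the union is just that shape — area = 724.50 mm²; (whole slice rotated 85° about Z — lengths, areas and connectivity unchanged). So its area = 724.50 mm². Layer 50 is larger (869.90 vs 724.50 mm²).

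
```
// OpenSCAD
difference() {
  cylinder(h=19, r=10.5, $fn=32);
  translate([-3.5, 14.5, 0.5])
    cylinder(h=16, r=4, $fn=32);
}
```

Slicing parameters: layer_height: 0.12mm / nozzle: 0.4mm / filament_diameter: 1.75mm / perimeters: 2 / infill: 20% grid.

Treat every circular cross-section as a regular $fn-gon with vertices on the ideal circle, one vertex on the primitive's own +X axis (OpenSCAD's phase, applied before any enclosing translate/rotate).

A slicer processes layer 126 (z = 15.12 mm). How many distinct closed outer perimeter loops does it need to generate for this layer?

At z = 15.12 mm: the r=10.5 cylinder gives a regular 32-gon of circumradius 10.5 (constant along its height); the r=4 cylinder at (-3.5, 14.5) contributes a regular 32-gon of circumradius 4; Taking the first minus the rest: starting from the r=10.5 cylinder, the r=4 cylinder at (-3.5, 14.5) misses the remaining region (no effect) — 1 connected region. The result has 1 disconnected region.

1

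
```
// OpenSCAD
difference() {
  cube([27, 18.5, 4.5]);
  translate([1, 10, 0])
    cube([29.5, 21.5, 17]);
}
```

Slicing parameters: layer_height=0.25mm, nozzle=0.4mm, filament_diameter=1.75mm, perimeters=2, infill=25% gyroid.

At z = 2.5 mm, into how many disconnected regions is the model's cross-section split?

1

At z = 2.5 mm: the cube (footprint 27×18.5) is included at this height; the cube at (1, 10) (footprint 29.5×21.5) is included at this height; Subtracting the remaining from the first: starting from the 27×18.5 cube, the 29.5×21.5 cube at (1, 10) partially overlaps it — only the 221.00 mm² overlap (of its 634.25 mm²) is removed, clipping the outline — 1 connected region. The result has 1 disconnected region.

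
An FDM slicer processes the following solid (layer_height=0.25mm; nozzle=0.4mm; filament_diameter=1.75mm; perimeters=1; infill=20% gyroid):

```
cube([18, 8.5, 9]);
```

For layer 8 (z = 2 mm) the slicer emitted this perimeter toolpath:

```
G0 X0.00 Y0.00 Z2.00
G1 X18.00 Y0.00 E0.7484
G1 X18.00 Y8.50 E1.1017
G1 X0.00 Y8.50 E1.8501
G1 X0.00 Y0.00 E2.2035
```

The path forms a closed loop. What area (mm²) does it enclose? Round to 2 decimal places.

Apply the shoelace formula to the sequence of (X, Y) vertices; enclosed area = 153.00 mm².

153.00 mm²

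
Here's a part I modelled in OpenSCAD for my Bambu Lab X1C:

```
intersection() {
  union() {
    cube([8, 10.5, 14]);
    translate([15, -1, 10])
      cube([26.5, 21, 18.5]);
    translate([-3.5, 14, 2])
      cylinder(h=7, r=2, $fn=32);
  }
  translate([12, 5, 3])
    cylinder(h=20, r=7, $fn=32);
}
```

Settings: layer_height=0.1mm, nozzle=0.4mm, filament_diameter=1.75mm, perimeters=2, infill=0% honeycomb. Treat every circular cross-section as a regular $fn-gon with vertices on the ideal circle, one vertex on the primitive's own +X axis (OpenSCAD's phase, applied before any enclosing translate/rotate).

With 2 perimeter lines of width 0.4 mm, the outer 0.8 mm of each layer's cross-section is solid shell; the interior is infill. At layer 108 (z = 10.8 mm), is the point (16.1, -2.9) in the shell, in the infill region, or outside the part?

At z = 10.8 mm: the cube is present — its section is the full 8×10.5 rectangle; the 26.5×21 cube at (15, -1) contributes its full rectangle; the cylinder at (-3.5, 14) is not intersected at this z (z outside [2, 9]); Merging all regions: the 2 present regions are separate (no shared area or edge), so areas and boundary lengths simply add and each stays a separate island — 2 connected regions; the r=7 cylinder at (12, 5) gives a regular 32-gon of circumradius 7 (constant along its height); After intersecting: the r=7 cylinder at (12, 5) partially overlaps that combined region; clipping to the common part keeps 59.38 mm² — 2 connected regions. Overall, the cross-section has 2 separate islands. The nearest boundary edge runs (15.89, -0.82)→(15.55, -1.00); distance from the point to it = 1.98 mm. The point is not inside any of the regions above, so it lies outside the cross-section (1.98 mm from the nearest boundary).

outside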